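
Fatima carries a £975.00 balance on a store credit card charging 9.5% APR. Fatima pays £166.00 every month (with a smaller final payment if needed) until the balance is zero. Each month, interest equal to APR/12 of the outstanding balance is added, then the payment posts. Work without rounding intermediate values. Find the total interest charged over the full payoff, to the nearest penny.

£27.37

Monthly rate r = 9.5%/12 = 0.791667% = 0.00791667.
Payoff takes n = ⌈−ln(1 − rB₀/P)/ln(1+r)⌉ = ⌈6.038⌉ = 7 payments; the last is £6.37.
Total paid = 6·£166.00 + £6.37 = £1,002.37.
Total interest = total paid − principal = £1,002.37 − £975.00 = £27.37.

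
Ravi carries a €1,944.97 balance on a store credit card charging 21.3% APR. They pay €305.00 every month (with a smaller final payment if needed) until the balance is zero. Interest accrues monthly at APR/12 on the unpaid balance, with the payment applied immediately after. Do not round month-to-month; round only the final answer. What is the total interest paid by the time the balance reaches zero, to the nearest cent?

€137.81

Monthly rate r = 21.3%/12 = 1.775% = 0.01775.
Payoff takes n = ⌈−ln(1 − rB₀/P)/ln(1+r)⌉ = ⌈6.828⌉ = 7 payments; the last is €252.78.
Total paid = 6·€305.00 + €252.78 = €2,082.78.
Total interest = total paid − principal = €2,082.78 − €1,944.97 = €137.81.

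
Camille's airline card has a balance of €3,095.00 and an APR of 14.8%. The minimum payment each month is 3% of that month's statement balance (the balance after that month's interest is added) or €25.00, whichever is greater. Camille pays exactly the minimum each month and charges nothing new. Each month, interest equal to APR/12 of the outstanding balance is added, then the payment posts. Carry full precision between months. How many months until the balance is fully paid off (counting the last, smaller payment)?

116 months

Monthly rate r = 14.8%/12 = 1.23333% = 0.0123333.
While 3% of the post-interest balance exceeds €25.00, each month B ← (B·(1+r))·(1 − 0.03), i.e. B shrinks by the factor (1+r)·0.97 = 0.98196.
This holds for months 1–73. Entering month 74 the balance is €819.63; 3% of the post-interest balance is now below €25.00, so the flat €25.00 minimum applies from here.
From month 74 a fixed €25.00 at rate r clears €819.63 in 43 more payments. Total: 73 + 43 = 116 months.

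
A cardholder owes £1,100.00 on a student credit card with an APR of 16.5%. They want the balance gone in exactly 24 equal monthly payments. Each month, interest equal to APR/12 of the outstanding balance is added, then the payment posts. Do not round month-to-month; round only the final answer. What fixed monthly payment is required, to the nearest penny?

£54.12

Monthly rate r = 16.5%/12 = 1.375% = 0.01375.
Level-payment amortization: P = B₀·r / (1 − (1+r)^(−n)) = 1100.00·0.01375 / (1 − 1.01375^(−24)).
Denominator 1 − (1+r)^(−24) = 0.279458189.
P = 15.125 / 0.279458189 ≈ 54.12.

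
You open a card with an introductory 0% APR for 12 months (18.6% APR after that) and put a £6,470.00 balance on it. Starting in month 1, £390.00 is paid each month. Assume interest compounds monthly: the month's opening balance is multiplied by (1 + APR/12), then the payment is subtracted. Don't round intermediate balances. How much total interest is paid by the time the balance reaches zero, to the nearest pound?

£82

Promo months 1–12 at r₀ = 0%/12 = 0; months 13+ at r₁ = 18.6%/12 = 0.0155.
After month 12 (no interest yet): B = £6,470.00 − 12·£390.00 = £1,790.00.
Then at r₁ with £390.00/mo: n₂ = −ln(1 − r₁·B/P)/ln(1+r₁) ≈ 4.80 → 5 more payments.
Total paid = 16·£390.00 + £311.70 = £6,551.70; interest = £6,551.70 − £6,470.00 = £81.70.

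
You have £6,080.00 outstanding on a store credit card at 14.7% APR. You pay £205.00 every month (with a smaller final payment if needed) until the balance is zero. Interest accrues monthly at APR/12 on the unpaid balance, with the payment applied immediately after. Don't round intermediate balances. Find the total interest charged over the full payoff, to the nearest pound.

Monthly rate r = 14.7%/12 = 1.225% = 0.01225.
Payoff takes n = ⌈−ln(1 − rB₀/P)/ln(1+r)⌉ = ⌈37.081⌉ = 38 payments; the last is £16.71.
Total paid = 37·£205.00 + £16.71 = £7,601.71.
Total interest = total paid − principal = £7,601.71 − £6,080.00 = £1,521.71.

£1,522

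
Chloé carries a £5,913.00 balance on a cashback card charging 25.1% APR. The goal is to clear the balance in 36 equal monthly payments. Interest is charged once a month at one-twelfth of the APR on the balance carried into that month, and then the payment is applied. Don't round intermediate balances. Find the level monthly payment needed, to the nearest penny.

£235.41

Monthly rate r = 25.1%/12 = 2.09167% = 0.0209167.
Level-payment amortization: P = B₀·r / (1 − (1+r)^(−n)) = 5913.00·0.0209167 / (1 − 1.02092^(−36)).
Denominator 1 − (1+r)^(−36) = 0.525376298.
P = 123.68 / 0.525376298 ≈ 235.41.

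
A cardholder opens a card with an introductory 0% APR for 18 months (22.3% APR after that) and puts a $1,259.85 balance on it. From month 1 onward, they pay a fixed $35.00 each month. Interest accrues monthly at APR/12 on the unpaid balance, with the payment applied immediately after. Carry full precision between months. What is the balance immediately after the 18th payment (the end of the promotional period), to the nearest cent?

$629.85

Promo months 1–18 at r₀ = 0%/12 = 0; months 19+ at r₁ = 22.3%/12 = 0.0185833.
After month 18 (no interest yet): B = $1,259.85 − 18·$35.00 = $629.85.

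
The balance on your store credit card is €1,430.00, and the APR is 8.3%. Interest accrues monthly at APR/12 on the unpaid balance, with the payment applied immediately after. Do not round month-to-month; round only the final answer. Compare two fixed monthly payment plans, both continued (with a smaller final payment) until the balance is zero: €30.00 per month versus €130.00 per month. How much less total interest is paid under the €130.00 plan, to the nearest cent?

€248.45

Monthly rate r = 8.3%/12 = 0.691667% = 0.00691667.
At €30.00/mo: n = ⌈−ln(1 − rB₀/P)/ln(1+r)⌉ = 59 payments (last €1.03); total interest = total paid − €1,430.00 = €311.03.
At €130.00/mo: 12 payments (last €62.58); total interest €62.58.
Interest saved = €311.03 − €62.58 = €248.45.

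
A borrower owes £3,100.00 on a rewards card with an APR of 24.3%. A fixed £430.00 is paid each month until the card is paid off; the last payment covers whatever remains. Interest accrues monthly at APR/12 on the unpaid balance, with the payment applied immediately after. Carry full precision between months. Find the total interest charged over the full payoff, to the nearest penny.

Monthly rate r = 24.3%/12 = 2.025% = 0.02025.
Payoff takes n = ⌈−ln(1 − rB₀/P)/ln(1+r)⌉ = ⌈7.872⌉ = 8 payments; the last is £375.33.
Total paid = 7·£430.00 + £375.33 = £3,385.33.
Total interest = total paid − principal = £3,385.33 − £3,100.00 = £285.33.

£285.33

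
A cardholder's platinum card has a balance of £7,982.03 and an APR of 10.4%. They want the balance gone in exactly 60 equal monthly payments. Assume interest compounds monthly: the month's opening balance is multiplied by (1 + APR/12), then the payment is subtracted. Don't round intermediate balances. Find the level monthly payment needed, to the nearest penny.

Monthly rate r = 10.4%/12 = 0.866667% = 0.00866667.
Level-payment amortization: P = B₀·r / (1 − (1+r)^(−n)) = 7982.03·0.00866667 / (1 − 1.00867^(−60)).
Denominator 1 − (1+r)^(−60) = 0.404145996.
P = 69.1776 / 0.404145996 ≈ 171.17.

£171.17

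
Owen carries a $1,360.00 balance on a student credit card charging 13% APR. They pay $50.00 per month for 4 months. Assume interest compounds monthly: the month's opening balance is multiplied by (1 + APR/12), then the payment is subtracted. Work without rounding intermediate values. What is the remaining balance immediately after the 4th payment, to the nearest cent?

$1,216.62

Monthly rate r = 13%/12 = 1.08333% = 0.0108333.
Each month: B ← B·(1+r) − $50.00.
Month 1: interest $14.73; balance after payment $1,324.73.
Month 2: interest $14.35; balance after payment $1,289.08.
Month 3: interest $13.97; balance after payment $1,253.05.
Month 4: interest $13.57; balance after payment $1,216.62.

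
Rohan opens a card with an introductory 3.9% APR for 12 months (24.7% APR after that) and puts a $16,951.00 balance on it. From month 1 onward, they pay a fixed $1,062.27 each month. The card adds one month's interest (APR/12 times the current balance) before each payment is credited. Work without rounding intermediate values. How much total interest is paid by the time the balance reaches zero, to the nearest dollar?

$718

Promo months 1–12 at r₀ = 3.9%/12 = 0.00325; months 13+ at r₁ = 24.7%/12 = 0.0205833.
After month 12: iterate B ← B·(1+r₀) − $1,062.27 for 12 months → $4,646.45.
Then at r₁ with $1,062.27/mo: n₂ = −ln(1 − r₁·B/P)/ln(1+r₁) ≈ 4.63 → 5 more payments.
Total paid = 16·$1,062.27 + $672.47 = $17,668.79; interest = $17,668.79 − $16,951.00 = $717.79.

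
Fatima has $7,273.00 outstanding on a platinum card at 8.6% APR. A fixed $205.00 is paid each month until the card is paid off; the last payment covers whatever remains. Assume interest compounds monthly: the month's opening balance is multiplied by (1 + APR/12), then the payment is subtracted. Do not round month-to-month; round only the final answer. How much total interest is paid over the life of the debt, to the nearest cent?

$1,149.05

Monthly rate r = 8.6%/12 = 0.716667% = 0.00716667.
Payoff takes n = ⌈−ln(1 − rB₀/P)/ln(1+r)⌉ = ⌈41.083⌉ = 42 payments; the last is $17.05.
Total paid = 41·$205.00 + $17.05 = $8,422.05.
Total interest = total paid − principal = $8,422.05 − $7,273.00 = $1,149.05.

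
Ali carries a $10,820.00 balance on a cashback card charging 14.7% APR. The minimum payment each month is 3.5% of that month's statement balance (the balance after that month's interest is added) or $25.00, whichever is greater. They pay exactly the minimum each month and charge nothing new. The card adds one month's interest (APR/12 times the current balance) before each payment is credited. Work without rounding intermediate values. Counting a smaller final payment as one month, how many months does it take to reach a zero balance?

152 months

Monthly rate r = 14.7%/12 = 1.225% = 0.01225.
While 3.5% of the post-interest balance exceeds $25.00, each month B ← (B·(1+r))·(1 − 0.035), i.e. B shrinks by the factor (1+r)·0.965 = 0.97682.
This holds for months 1–117. Entering month 118 the balance is $695.98; 3.5% of the post-interest balance is now below $25.00, so the flat $25.00 minimum applies from here.
From month 118 a fixed $25.00 at rate r clears $695.98 in 35 more payments. Total: 117 + 35 = 152 months.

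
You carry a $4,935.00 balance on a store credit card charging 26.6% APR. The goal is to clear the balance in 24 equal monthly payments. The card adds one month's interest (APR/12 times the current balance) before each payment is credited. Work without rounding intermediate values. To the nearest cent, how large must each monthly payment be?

$267.37

Monthly rate r = 26.6%/12 = 2.21667% = 0.0221667.
Level-payment amortization: P = B₀·r / (1 − (1+r)^(−n)) = 4935.00·0.0221667 / (1 − 1.02217^(−24)).
Denominator 1 − (1+r)^(−24) = 0.4091478.
P = 109.393 / 0.4091478 ≈ 267.37.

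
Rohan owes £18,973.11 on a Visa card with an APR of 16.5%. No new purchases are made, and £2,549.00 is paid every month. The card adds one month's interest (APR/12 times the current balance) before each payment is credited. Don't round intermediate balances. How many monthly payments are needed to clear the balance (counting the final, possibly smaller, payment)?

8 payments

Monthly rate r = 16.5%/12 = 1.375% = 0.01375.
Recurrence: B ← B·(1+r) − £2,549.00.
Month 1: interest £260.88; balance after payment £16,684.99.
Month 2: interest £229.42; balance after payment £14,365.41.
Closed form: n = −ln(1 − rB₀/P)/ln(1+r) = −ln(0.89765)/ln(1.01375) ≈ 7.906, so the balance reaches zero during payment 8.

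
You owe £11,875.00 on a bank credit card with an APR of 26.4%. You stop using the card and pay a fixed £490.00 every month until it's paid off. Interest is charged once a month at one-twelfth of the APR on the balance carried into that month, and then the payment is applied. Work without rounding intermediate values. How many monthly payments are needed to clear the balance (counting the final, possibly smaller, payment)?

36 payments

Monthly rate r = 26.4%/12 = 2.2% = 0.022.
Recurrence: B ← B·(1+r) − £490.00.
Month 1: interest £261.25; balance after payment £11,646.25.
Month 2: interest £256.22; balance after payment £11,412.47.
Closed form: n = −ln(1 − rB₀/P)/ln(1+r) = −ln(0.46684)/ln(1.022) ≈ 35.006, so the balance reaches zero during payment 36.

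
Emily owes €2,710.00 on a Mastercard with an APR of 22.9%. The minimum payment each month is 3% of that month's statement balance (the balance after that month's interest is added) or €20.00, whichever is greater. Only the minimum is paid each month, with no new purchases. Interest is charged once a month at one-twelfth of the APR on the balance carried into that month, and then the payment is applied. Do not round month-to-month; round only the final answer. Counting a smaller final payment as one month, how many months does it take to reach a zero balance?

Monthly rate r = 22.9%/12 = 1.90833% = 0.0190833.
While 3% of the post-interest balance exceeds €20.00, each month B ← (B·(1+r))·(1 − 0.03), i.e. B shrinks by the factor (1+r)·0.97 = 0.98851.
This holds for months 1–123. Entering month 124 the balance is €654.16; 3% of the post-interest balance is now below €20.00, so the flat €20.00 minimum applies from here.
From month 124 a fixed €20.00 at rate r clears €654.16 in 52 more payments. Total: 123 + 52 = 175 months.

175 months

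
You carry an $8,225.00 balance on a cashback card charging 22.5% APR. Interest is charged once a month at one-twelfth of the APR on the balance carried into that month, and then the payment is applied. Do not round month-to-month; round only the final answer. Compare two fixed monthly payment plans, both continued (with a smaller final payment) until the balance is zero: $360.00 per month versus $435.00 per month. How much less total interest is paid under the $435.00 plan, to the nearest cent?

$586.88

Monthly rate r = 22.5%/12 = 1.875% = 0.01875.
At $360.00/mo: n = ⌈−ln(1 − rB₀/P)/ln(1+r)⌉ = 31 payments (last $39.06); total interest = total paid − $8,225.00 = $2,614.06.
At $435.00/mo: 24 payments (last $247.18); total interest $2,027.18.
Interest saved = $2,614.06 − $2,027.18 = $586.88.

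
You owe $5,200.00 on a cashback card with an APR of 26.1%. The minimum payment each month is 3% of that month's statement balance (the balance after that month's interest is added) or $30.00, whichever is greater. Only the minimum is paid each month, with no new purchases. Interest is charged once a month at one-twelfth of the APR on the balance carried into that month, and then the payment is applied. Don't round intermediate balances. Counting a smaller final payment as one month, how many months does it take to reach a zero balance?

Monthly rate r = 26.1%/12 = 2.175% = 0.02175.
While 3% of the post-interest balance exceeds $30.00, each month B ← (B·(1+r))·(1 − 0.03), i.e. B shrinks by the factor (1+r)·0.97 = 0.9911.
This holds for months 1–187. Entering month 188 the balance is $976.71; 3% of the post-interest balance is now below $30.00, so the flat $30.00 minimum applies from here.
From month 188 a fixed $30.00 at rate r clears $976.71 in 58 more payments. Total: 187 + 58 = 245 months.

245 months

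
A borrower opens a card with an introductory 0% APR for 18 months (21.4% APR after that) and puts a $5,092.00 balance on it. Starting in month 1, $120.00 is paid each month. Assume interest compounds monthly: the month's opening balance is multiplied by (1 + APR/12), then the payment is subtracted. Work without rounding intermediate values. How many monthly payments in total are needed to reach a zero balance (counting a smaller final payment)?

51 payments

Promo months 1–18 at r₀ = 0%/12 = 0; months 19+ at r₁ = 21.4%/12 = 0.0178333.
After month 18 (no interest yet): B = $5,092.00 − 18·$120.00 = $2,932.00.
Then at r₁ with $120.00/mo: n₂ = −ln(1 − r₁·B/P)/ln(1+r₁) ≈ 32.37 → 33 more payments.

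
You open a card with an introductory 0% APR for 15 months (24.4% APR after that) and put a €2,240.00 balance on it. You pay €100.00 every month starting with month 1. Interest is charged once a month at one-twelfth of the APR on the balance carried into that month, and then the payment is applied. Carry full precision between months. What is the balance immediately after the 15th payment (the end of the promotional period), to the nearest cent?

Promo months 1–15 at r₀ = 0%/12 = 0; months 16+ at r₁ = 24.4%/12 = 0.0203333.
After month 15 (no interest yet): B = €2,240.00 − 15·€100.00 = €740.00.

€740.00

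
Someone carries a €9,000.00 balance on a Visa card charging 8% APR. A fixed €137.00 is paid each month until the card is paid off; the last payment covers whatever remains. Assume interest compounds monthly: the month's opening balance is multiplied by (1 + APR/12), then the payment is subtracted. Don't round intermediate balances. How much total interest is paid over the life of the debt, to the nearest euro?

Monthly rate r = 8%/12 = 0.666667% = 0.00666667.
Payoff takes n = ⌈−ln(1 − rB₀/P)/ln(1+r)⌉ = ⌈86.714⌉ = 87 payments; the last is €97.92.
Total paid = 86·€137.00 + €97.92 = €11,879.92.
Total interest = total paid − principal = €11,879.92 − €9,000.00 = €2,879.92.

€2,880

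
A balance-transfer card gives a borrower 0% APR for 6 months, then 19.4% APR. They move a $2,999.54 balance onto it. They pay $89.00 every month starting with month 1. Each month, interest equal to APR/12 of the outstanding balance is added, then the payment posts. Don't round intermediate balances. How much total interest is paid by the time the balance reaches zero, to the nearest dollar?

$831

Promo months 1–6 at r₀ = 0%/12 = 0; months 7+ at r₁ = 19.4%/12 = 0.0161667.
After month 6 (no interest yet): B = $2,999.54 − 6·$89.00 = $2,465.54.
Then at r₁ with $89.00/mo: n₂ = −ln(1 − r₁·B/P)/ln(1+r₁) ≈ 37.04 → 38 more payments.
Total paid = 43·$89.00 + $3.19 = $3,830.19; interest = $3,830.19 − $2,999.54 = $830.65.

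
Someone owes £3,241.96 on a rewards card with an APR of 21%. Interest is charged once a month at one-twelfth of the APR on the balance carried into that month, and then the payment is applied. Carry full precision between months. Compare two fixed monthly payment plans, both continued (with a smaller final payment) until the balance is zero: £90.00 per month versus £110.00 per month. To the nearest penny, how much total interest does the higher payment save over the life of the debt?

Monthly rate r = 21%/12 = 1.75% = 0.0175.
At £90.00/mo: n = ⌈−ln(1 − rB₀/P)/ln(1+r)⌉ = 58 payments (last £33.44); total interest = total paid − £3,241.96 = £1,921.48.
At £110.00/mo: 42 payments (last £88.25); total interest £1,356.29.
Interest saved = £1,921.48 − £1,356.29 = £565.19.

£565.19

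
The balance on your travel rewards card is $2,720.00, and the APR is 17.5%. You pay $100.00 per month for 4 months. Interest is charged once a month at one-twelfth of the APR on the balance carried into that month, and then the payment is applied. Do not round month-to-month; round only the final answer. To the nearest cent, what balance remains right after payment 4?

$2,473.34

Monthly rate r = 17.5%/12 = 1.45833% = 0.0145833.
Each month: B ← B·(1+r) − $100.00.
Month 1: interest $39.67; balance after payment $2,659.67.
Month 2: interest $38.79; balance after payment $2,598.45.
Month 3: interest $37.89; balance after payment $2,536.35.
Month 4: interest $36.99; balance after payment $2,473.34.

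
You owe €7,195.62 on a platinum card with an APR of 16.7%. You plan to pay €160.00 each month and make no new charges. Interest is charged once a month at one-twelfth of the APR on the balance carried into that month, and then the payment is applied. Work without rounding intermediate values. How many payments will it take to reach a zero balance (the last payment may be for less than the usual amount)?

Monthly rate r = 16.7%/12 = 1.39167% = 0.0139167.
Recurrence: B ← B·(1+r) − €160.00.
Month 1: interest €100.14; balance after payment €7,135.76.
Month 2: interest €99.31; balance after payment €7,075.07.
Closed form: n = −ln(1 − rB₀/P)/ln(1+r) = −ln(0.37413)/ln(1.01392) ≈ 71.136, so the balance reaches zero during payment 72.

72 months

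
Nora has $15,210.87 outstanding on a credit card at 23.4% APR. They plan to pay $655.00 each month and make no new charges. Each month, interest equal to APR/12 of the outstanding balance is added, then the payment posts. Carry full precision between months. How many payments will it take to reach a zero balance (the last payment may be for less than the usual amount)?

32 payments

Monthly rate r = 23.4%/12 = 1.95% = 0.0195.
Recurrence: B ← B·(1+r) − $655.00.
Month 1: interest $296.61; balance after payment $14,852.48.
Month 2: interest $289.62; balance after payment $14,487.11.
Closed form: n = −ln(1 − rB₀/P)/ln(1+r) = −ln(0.54716)/ln(1.0195) ≈ 31.225, so the balance reaches zero during payment 32.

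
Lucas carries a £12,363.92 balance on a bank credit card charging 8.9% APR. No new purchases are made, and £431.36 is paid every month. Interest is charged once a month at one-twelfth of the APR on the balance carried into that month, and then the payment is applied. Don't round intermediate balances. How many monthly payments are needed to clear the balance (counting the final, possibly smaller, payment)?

Monthly rate r = 8.9%/12 = 0.741667% = 0.00741667.
Recurrence: B ← B·(1+r) − £431.36.
Month 1: interest £91.70; balance after payment £12,024.26.
Month 2: interest £89.18; balance after payment £11,682.08.
Closed form: n = −ln(1 − rB₀/P)/ln(1+r) = −ln(0.78742)/ln(1.00742) ≈ 32.343, so the balance reaches zero during payment 33.

33 payments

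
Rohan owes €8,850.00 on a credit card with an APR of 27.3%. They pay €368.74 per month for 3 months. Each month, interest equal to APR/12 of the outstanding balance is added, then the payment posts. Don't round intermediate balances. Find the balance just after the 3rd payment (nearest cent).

Monthly rate r = 27.3%/12 = 2.275% = 0.02275.
Each month: B ← B·(1+r) − €368.74.
Month 1: interest €201.34; balance after payment €8,682.60.
Month 2: interest €197.53; balance after payment €8,511.39.
Month 3: interest €193.63; balance after payment €8,336.28.

€8,336.28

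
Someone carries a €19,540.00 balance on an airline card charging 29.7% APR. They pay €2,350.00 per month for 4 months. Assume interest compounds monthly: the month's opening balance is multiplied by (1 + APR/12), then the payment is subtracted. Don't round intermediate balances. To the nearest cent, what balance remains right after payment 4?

Monthly rate r = 29.7%/12 = 2.475% = 0.02475.
Each month: B ← B·(1+r) − €2,350.00.
Month 1: interest €483.61; balance after payment €17,673.62.
Month 2: interest €437.42; balance after payment €15,761.04.
Month 3: interest €390.09; balance after payment €13,801.12.
Month 4: interest €341.58; balance after payment €11,792.70.

€11,792.70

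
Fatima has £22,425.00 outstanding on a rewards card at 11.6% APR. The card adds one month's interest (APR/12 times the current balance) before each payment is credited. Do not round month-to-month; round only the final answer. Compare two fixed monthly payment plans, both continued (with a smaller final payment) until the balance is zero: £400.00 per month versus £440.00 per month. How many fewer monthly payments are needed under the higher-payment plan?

11 fewer payments

Monthly rate r = 11.6%/12 = 0.966667% = 0.00966667.
At £400.00/mo: n = ⌈−ln(1 − rB₀/P)/ln(1+r)⌉ = 82 payments (last £63.04); total interest = total paid − £22,425.00 = £10,038.04.
At £440.00/mo: 71 payments (last £237.33); total interest £8,612.33.
Payments saved = 82 − 71 = 11.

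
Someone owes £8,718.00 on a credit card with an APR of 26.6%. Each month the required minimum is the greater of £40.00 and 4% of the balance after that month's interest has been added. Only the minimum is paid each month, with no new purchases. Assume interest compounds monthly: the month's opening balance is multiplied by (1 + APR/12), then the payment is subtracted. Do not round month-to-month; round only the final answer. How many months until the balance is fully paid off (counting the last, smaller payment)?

152 months

Monthly rate r = 26.6%/12 = 2.21667% = 0.0221667.
While 4% of the post-interest balance exceeds £40.00, each month B ← (B·(1+r))·(1 − 0.04), i.e. B shrinks by the factor (1+r)·0.96 = 0.98128.
This holds for months 1–116. Entering month 117 the balance is £973.64; 4% of the post-interest balance is now below £40.00, so the flat £40.00 minimum applies from here.
From month 117 a fixed £40.00 at rate r clears £973.64 in 36 more payments. Total: 116 + 36 = 152 months.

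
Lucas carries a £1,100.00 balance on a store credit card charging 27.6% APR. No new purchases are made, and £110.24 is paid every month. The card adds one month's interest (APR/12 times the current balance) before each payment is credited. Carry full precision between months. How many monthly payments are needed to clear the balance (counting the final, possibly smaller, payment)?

Monthly rate r = 27.6%/12 = 2.3% = 0.023.
Recurrence: B ← B·(1+r) − £110.24.
Month 1: interest £25.30; balance after payment £1,015.06.
Month 2: interest £23.35; balance after payment £928.17.
Closed form: n = −ln(1 − rB₀/P)/ln(1+r) = −ln(0.7705)/ln(1.023) ≈ 11.465, so the balance reaches zero during payment 12.

12 months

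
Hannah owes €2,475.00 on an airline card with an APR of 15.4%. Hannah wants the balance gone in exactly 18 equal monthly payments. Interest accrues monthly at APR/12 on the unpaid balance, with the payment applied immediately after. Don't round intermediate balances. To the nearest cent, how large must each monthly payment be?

Monthly rate r = 15.4%/12 = 1.28333% = 0.0128333.
Level-payment amortization: P = B₀·r / (1 − (1+r)^(−n)) = 2475.00·0.0128333 / (1 − 1.01283^(−18)).
Denominator 1 − (1+r)^(−18) = 0.205093126.
P = 31.7625 / 0.205093126 ≈ 154.87.

€154.87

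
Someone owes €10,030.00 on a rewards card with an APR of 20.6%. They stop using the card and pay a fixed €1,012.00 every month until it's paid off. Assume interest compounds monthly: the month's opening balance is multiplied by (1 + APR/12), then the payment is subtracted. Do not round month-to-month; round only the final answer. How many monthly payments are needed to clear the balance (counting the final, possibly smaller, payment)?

Monthly rate r = 20.6%/12 = 1.71667% = 0.0171667.
Recurrence: B ← B·(1+r) − €1,012.00.
Month 1: interest €172.18; balance after payment €9,190.18.
Month 2: interest €157.76; balance after payment €8,335.95.
Closed form: n = −ln(1 − rB₀/P)/ln(1+r) = −ln(0.82986)/ln(1.01717) ≈ 10.957, so the balance reaches zero during payment 11.

11 months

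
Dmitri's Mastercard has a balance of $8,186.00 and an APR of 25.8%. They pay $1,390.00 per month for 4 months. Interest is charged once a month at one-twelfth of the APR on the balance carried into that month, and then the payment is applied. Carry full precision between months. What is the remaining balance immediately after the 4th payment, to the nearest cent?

Monthly rate r = 25.8%/12 = 2.15% = 0.0215.
Each month: B ← B·(1+r) − $1,390.00.
Month 1: interest $176.00; balance after payment $6,972.00.
Month 2: interest $149.90; balance after payment $5,731.90.
Month 3: interest $123.24; balance after payment $4,465.13.
Month 4: interest $96.00; balance after payment $3,171.13.

$3,171.13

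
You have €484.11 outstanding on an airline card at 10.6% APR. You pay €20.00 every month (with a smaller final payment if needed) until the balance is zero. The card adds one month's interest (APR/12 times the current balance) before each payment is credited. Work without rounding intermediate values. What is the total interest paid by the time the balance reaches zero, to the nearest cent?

Monthly rate r = 10.6%/12 = 0.883333% = 0.00883333.
Payoff takes n = ⌈−ln(1 − rB₀/P)/ln(1+r)⌉ = ⌈27.354⌉ = 28 payments; the last is €7.09.
Total paid = 27·€20.00 + €7.09 = €547.09.
Total interest = total paid − principal = €547.09 − €484.11 = €62.98.

€62.98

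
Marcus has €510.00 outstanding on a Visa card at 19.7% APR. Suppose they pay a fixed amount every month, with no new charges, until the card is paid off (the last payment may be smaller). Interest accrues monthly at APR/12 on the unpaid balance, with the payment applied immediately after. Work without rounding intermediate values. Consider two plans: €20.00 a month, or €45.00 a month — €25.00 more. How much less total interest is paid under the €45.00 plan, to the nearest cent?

Monthly rate r = 19.7%/12 = 1.64167% = 0.0164167.
At €20.00/mo: n = ⌈−ln(1 − rB₀/P)/ln(1+r)⌉ = 34 payments (last €6.19); total interest = total paid − €510.00 = €156.19.
At €45.00/mo: 13 payments (last €29.00); total interest €59.00.
Interest saved = €156.19 − €59.00 = €97.19.

€97.19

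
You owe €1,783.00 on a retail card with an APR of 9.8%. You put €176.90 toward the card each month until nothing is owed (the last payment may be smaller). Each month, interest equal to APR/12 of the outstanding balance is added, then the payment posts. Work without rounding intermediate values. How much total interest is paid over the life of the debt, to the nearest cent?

€85.44

Monthly rate r = 9.8%/12 = 0.816667% = 0.00816667.
Payoff takes n = ⌈−ln(1 − rB₀/P)/ln(1+r)⌉ = ⌈10.561⌉ = 11 payments; the last is €99.44.
Total paid = 10·€176.90 + €99.44 = €1,868.44.
Total interest = total paid − principal = €1,868.44 − €1,783.00 = €85.44.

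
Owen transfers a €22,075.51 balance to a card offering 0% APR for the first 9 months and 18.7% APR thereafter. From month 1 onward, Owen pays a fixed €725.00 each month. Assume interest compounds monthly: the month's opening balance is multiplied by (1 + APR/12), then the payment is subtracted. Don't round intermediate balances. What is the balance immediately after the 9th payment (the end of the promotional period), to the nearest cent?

€15,550.51

Promo months 1–9 at r₀ = 0%/12 = 0; months 10+ at r₁ = 18.7%/12 = 0.0155833.
After month 9 (no interest yet): B = €22,075.51 − 9·€725.00 = €15,550.51.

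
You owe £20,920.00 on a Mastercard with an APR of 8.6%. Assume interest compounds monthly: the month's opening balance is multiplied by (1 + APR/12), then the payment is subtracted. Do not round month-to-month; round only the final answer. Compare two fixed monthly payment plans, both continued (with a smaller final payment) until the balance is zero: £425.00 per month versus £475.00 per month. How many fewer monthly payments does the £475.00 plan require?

7 fewer payments

Monthly rate r = 8.6%/12 = 0.716667% = 0.00716667.
At £425.00/mo: n = ⌈−ln(1 − rB₀/P)/ln(1+r)⌉ = 61 payments (last £392.01); total interest = total paid − £20,920.00 = £4,972.01.
At £475.00/mo: 54 payments (last £52.40); total interest £4,307.40.
Payments saved = 61 − 54 = 7.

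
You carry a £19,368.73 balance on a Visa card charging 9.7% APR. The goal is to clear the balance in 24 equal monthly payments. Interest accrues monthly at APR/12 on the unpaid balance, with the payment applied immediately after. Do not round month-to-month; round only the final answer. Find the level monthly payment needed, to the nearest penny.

£891.09

Monthly rate r = 9.7%/12 = 0.808333% = 0.00808333.
Level-payment amortization: P = B₀·r / (1 − (1+r)^(−n)) = 19368.73·0.00808333 / (1 − 1.00808^(−24)).
Denominator 1 − (1+r)^(−24) = 0.175699488.
P = 156.564 / 0.175699488 ≈ 891.09.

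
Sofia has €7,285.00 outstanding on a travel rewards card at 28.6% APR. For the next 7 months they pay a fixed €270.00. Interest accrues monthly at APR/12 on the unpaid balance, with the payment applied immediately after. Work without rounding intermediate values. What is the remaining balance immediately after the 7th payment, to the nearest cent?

Monthly rate r = 28.6%/12 = 2.38333% = 0.0238333.
Each month: B ← B·(1+r) − €270.00.
Month 1: interest €173.63; balance after payment €7,188.63.
Month 2: interest €171.33; balance after payment €7,089.95.
Month 3: interest €168.98; balance after payment €6,988.93.
Month 4: interest €166.57; balance after payment €6,885.50.
Month 5: interest €164.10; balance after payment €6,779.61.
Month 6: interest €161.58; balance after payment €6,671.19.
Month 7: interest €159.00; balance after payment €6,560.18.

€6,560.18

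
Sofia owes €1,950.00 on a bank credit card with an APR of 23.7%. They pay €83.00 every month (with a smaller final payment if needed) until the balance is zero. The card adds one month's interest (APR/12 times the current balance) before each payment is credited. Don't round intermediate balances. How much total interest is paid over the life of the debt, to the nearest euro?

€697

Monthly rate r = 23.7%/12 = 1.975% = 0.01975.
Payoff takes n = ⌈−ln(1 − rB₀/P)/ln(1+r)⌉ = ⌈31.887⌉ = 32 payments; the last is €73.71.
Total paid = 31·€83.00 + €73.71 = €2,646.71.
Total interest = total paid − principal = €2,646.71 − €1,950.00 = €696.71.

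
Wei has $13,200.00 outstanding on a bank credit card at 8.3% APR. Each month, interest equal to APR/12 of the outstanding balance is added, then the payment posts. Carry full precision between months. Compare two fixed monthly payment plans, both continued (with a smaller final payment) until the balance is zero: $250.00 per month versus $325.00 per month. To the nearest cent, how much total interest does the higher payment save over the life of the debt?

$932.84

Monthly rate r = 8.3%/12 = 0.691667% = 0.00691667.
At $250.00/mo: n = ⌈−ln(1 − rB₀/P)/ln(1+r)⌉ = 66 payments (last $232.53); total interest = total paid − $13,200.00 = $3,282.53.
At $325.00/mo: 48 payments (last $274.69); total interest $2,349.69.
Interest saved = $3,282.53 − $2,349.69 = $932.84.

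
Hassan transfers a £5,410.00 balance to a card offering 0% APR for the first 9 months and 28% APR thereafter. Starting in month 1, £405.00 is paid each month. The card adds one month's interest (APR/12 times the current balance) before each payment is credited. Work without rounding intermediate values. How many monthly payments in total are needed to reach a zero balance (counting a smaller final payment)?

14 months

Promo months 1–9 at r₀ = 0%/12 = 0; months 10+ at r₁ = 28%/12 = 0.0233333.
After month 9 (no interest yet): B = £5,410.00 − 9·£405.00 = £1,765.00.
Then at r₁ with £405.00/mo: n₂ = −ln(1 − r₁·B/P)/ln(1+r₁) ≈ 4.65 → 5 more payments.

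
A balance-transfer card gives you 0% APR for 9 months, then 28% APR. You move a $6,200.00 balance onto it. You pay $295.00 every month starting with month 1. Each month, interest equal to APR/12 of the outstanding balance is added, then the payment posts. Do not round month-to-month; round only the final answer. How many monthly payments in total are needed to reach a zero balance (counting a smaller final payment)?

Promo months 1–9 at r₀ = 0%/12 = 0; months 10+ at r₁ = 28%/12 = 0.0233333.
After month 9 (no interest yet): B = $6,200.00 − 9·$295.00 = $3,545.00.
Then at r₁ with $295.00/mo: n₂ = −ln(1 − r₁·B/P)/ln(1+r₁) ≈ 14.27 → 15 more payments.

24 payments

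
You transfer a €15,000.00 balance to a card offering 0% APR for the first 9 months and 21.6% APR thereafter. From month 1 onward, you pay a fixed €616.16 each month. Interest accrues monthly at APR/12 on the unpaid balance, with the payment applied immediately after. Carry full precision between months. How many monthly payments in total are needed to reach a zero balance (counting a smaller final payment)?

Promo months 1–9 at r₀ = 0%/12 = 0; months 10+ at r₁ = 21.6%/12 = 0.018.
After month 9 (no interest yet): B = €15,000.00 − 9·€616.16 = €9,454.56.
Then at r₁ with €616.16/mo: n₂ = −ln(1 − r₁·B/P)/ln(1+r₁) ≈ 18.12 → 19 more payments.

28 payments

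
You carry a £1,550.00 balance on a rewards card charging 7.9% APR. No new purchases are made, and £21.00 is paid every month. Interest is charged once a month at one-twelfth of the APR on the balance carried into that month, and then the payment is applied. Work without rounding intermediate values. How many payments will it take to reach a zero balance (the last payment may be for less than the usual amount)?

102 months

Monthly rate r = 7.9%/12 = 0.658333% = 0.00658333.
Recurrence: B ← B·(1+r) − £21.00.
Month 1: interest £10.20; balance after payment £1,539.20.
Month 2: interest £10.13; balance after payment £1,528.34.
Closed form: n = −ln(1 − rB₀/P)/ln(1+r) = −ln(0.51409)/ln(1.00658) ≈ 101.400, so the balance reaches zero during payment 102.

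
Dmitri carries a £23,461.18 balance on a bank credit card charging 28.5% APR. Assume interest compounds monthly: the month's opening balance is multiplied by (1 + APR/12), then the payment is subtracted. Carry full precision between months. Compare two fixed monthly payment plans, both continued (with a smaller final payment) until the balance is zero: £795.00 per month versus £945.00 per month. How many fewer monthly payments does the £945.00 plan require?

14 fewer payments

Monthly rate r = 28.5%/12 = 2.375% = 0.02375.
At £795.00/mo: n = ⌈−ln(1 − rB₀/P)/ln(1+r)⌉ = 52 payments (last £335.37); total interest = total paid − £23,461.18 = £17,419.19.
At £945.00/mo: 38 payments (last £895.37); total interest £12,399.19.
Payments saved = 52 − 38 = 14.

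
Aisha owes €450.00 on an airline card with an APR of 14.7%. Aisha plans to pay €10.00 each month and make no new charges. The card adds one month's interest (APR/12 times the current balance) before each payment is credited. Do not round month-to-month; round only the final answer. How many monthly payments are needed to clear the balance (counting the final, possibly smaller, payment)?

Monthly rate r = 14.7%/12 = 1.225% = 0.01225.
Recurrence: B ← B·(1+r) − €10.00.
Month 1: interest €5.51; balance after payment €445.51.
Month 2: interest €5.46; balance after payment €440.97.
Closed form: n = −ln(1 − rB₀/P)/ln(1+r) = −ln(0.44875)/ln(1.01225) ≈ 65.811, so the balance reaches zero during payment 66.

66 payments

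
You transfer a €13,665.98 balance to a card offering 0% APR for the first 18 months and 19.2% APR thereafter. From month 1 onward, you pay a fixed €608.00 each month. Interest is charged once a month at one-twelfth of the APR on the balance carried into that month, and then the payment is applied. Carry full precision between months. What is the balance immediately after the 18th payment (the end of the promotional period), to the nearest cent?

€2,721.98

Promo months 1–18 at r₀ = 0%/12 = 0; months 19+ at r₁ = 19.2%/12 = 0.016.
After month 18 (no interest yet): B = €13,665.98 − 18·€608.00 = €2,721.98.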